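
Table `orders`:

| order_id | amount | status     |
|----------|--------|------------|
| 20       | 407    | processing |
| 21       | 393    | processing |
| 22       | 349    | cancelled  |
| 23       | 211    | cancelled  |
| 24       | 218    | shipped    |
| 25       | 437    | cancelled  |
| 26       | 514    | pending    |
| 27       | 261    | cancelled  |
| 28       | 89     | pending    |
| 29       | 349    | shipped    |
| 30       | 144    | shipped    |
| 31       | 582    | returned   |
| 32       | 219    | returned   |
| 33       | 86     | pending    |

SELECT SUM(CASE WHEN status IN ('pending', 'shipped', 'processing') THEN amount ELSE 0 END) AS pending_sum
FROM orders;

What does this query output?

order_id=20: ✓ → 407
order_id=21: ✓ → 393
order_id=22: ✗
order_id=23: ✗
order_id=24: ✓ → 218
order_id=25: ✗
order_id=26: ✓ → 514
order_id=27: ✗
order_id=28: ✓ → 89
order_id=29: ✓ → 349
order_id=30: ✓ → 144
order_id=31: ✗
order_id=32: ✗
order_id=33: ✓ → 86
pending_sum = 407 + 393 + 218 + 514 + 89 + 349 + 144 + 86 = 2200

2200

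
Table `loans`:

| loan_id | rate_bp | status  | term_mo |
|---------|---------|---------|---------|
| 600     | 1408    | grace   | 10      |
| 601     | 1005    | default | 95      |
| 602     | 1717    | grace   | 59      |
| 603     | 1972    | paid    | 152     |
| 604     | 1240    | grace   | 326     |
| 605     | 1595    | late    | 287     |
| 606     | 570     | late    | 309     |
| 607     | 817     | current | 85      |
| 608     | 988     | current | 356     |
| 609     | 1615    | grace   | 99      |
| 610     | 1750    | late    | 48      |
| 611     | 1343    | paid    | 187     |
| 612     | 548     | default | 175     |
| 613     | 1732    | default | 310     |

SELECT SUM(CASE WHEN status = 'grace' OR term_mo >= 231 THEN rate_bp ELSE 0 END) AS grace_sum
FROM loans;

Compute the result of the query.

10865

loan_id=600: ✓ → 1408
loan_id=601: ✗
loan_id=602: ✓ → 1717
loan_id=603: ✗
loan_id=604: ✓ → 1240
loan_id=605: ✓ → 1595
loan_id=606: ✓ → 570
loan_id=607: ✗
loan_id=608: ✓ → 988
loan_id=609: ✓ → 1615
loan_id=610: ✗
loan_id=611: ✗
loan_id=612: ✗
loan_id=613: ✓ → 1732
grace_sum = 1408 + 1717 + 1240 + 1595 + 570 + 988 + 1615 + 1732 = 10865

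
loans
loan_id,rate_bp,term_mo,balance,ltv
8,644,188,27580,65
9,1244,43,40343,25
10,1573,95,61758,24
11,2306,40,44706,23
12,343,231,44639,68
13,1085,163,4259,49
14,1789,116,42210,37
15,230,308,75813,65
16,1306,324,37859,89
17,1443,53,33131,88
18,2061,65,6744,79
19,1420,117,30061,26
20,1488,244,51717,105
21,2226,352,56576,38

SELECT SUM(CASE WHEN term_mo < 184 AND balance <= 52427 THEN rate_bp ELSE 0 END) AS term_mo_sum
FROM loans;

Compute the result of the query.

11348

loan_id=8: ✗
loan_id=9: ✓ → 1244
loan_id=10: ✗
loan_id=11: ✓ → 2306
loan_id=12: ✗
loan_id=13: ✓ → 1085
loan_id=14: ✓ → 1789
loan_id=15: ✗
loan_id=16: ✗
loan_id=17: ✓ → 1443
loan_id=18: ✓ → 2061
loan_id=19: ✓ → 1420
loan_id=20: ✗
loan_id=21: ✗
term_mo_sum = 1244 + 2306 + 1085 + 1789 + 1443 + 2061 + 1420 = 11348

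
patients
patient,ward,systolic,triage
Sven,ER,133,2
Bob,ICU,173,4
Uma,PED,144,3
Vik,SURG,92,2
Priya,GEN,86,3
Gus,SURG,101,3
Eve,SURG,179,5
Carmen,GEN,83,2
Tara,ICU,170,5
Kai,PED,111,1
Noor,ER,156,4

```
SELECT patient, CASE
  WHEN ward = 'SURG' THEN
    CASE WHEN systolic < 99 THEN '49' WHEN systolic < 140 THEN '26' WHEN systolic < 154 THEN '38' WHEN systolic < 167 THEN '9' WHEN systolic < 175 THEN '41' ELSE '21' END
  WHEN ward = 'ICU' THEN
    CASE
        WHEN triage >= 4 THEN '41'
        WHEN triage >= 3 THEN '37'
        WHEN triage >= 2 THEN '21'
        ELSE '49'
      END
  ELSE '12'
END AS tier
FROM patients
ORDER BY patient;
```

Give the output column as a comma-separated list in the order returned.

patient=Bob: ward='ICU' → inner[triage >= 4] → 41
patient=Carmen: ward='GEN' → outer ELSE → 12
patient=Eve: ward='SURG' → inner[ELSE] → 21
patient=Gus: ward='SURG' → inner[systolic < 140] → 26
patient=Kai: ward='PED' → outer ELSE → 12
patient=Noor: ward='ER' → outer ELSE → 12
patient=Priya: ward='GEN' → outer ELSE → 12
patient=Sven: ward='ER' → outer ELSE → 12
patient=Tara: ward='ICU' → inner[triage >= 4] → 41
patient=Uma: ward='PED' → outer ELSE → 12
patient=Vik: ward='SURG' → inner[systolic < 99] → 49

41, 12, 21, 26, 12, 12, 12, 12, 41, 12, 49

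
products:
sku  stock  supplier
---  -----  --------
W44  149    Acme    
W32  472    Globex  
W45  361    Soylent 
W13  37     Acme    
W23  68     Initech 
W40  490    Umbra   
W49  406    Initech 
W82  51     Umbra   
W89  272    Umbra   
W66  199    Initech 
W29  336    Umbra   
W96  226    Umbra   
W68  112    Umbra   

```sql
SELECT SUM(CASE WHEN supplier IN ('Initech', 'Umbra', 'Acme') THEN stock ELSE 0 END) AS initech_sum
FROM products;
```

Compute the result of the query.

2346

sku=W44: ✓ → 149
sku=W32: ✗
sku=W45: ✗
sku=W13: ✓ → 37
sku=W23: ✓ → 68
sku=W40: ✓ → 490
sku=W49: ✓ → 406
sku=W82: ✓ → 51
sku=W89: ✓ → 272
sku=W66: ✓ → 199
sku=W29: ✓ → 336
sku=W96: ✓ → 226
sku=W68: ✓ → 112
initech_sum = 149 + 37 + 68 + 490 + 406 + 51 + 272 + 199 + 336 + 226 + 112 = 2346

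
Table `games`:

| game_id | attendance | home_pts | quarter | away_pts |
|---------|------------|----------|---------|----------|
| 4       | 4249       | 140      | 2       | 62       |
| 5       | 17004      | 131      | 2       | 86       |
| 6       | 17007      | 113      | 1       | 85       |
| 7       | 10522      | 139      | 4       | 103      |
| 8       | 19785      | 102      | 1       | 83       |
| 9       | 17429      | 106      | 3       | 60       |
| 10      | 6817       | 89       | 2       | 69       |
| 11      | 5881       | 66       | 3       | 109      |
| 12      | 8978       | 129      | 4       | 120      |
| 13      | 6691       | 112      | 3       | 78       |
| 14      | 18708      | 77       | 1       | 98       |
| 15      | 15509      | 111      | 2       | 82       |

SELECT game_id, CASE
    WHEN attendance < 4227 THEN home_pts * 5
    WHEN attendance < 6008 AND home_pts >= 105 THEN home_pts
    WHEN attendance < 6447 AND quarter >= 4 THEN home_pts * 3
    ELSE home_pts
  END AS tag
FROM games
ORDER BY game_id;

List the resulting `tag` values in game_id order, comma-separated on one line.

game_id=4: attendance < 6008 AND home_pts >= 105 → 140
game_id=5: ELSE → 131
game_id=6: ELSE → 113
game_id=7: ELSE → 139
game_id=8: ELSE → 102
game_id=9: ELSE → 106
game_id=10: ELSE → 89
game_id=11: ELSE → 66
game_id=12: ELSE → 129
game_id=13: ELSE → 112
game_id=14: ELSE → 77
game_id=15: ELSE → 111

140, 131, 113, 139, 102, 106, 89, 66, 129, 112, 77, 111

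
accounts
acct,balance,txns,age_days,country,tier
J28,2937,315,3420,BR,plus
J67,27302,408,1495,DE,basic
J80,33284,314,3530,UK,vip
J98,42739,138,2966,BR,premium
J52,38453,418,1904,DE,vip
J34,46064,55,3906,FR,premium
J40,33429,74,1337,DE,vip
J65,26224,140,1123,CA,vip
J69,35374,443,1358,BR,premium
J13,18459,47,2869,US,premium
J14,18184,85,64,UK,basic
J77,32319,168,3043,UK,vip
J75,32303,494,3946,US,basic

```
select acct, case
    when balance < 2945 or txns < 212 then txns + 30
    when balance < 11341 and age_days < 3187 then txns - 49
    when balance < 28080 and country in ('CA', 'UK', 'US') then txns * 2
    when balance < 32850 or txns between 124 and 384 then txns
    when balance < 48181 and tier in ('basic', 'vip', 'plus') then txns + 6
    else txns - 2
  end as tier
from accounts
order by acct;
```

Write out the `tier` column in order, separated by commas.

acct=J13: balance < 2945 or txns < 212 → 77
acct=J14: balance < 2945 or txns < 212 → 115
acct=J28: balance < 2945 or txns < 212 → 345
acct=J34: balance < 2945 or txns < 212 → 85
acct=J40: balance < 2945 or txns < 212 → 104
acct=J52: balance < 48181 and tier in ('basic', 'vip', 'plus') → 424
acct=J65: balance < 2945 or txns < 212 → 170
acct=J67: balance < 32850 or txns between 124 and 384 → 408
acct=J69: ELSE → 441
acct=J75: balance < 32850 or txns between 124 and 384 → 494
acct=J77: balance < 2945 or txns < 212 → 198
acct=J80: balance < 32850 or txns between 124 and 384 → 314
acct=J98: balance < 2945 or txns < 212 → 168

77, 115, 345, 85, 104, 424, 170, 408, 441, 494, 198, 314, 168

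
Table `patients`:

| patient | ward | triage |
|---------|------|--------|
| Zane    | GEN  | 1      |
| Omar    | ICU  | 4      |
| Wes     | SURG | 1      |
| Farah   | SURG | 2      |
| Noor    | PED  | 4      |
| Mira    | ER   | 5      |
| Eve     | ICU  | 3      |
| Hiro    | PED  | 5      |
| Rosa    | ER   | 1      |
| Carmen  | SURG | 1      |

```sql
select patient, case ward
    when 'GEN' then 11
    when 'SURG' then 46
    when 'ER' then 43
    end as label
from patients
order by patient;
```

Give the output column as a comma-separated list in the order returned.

46, NULL, 46, NULL, 43, NULL, NULL, 43, 46, 11

patient=Carmen: ward='SURG' → 46
patient=Eve: (no match → NULL) → NULL
patient=Farah: ward='SURG' → 46
patient=Hiro: (no match → NULL) → NULL
patient=Mira: ward='ER' → 43
patient=Noor: (no match → NULL) → NULL
patient=Omar: (no match → NULL) → NULL
patient=Rosa: ward='ER' → 43
patient=Wes: ward='SURG' → 46
patient=Zane: ward='GEN' → 11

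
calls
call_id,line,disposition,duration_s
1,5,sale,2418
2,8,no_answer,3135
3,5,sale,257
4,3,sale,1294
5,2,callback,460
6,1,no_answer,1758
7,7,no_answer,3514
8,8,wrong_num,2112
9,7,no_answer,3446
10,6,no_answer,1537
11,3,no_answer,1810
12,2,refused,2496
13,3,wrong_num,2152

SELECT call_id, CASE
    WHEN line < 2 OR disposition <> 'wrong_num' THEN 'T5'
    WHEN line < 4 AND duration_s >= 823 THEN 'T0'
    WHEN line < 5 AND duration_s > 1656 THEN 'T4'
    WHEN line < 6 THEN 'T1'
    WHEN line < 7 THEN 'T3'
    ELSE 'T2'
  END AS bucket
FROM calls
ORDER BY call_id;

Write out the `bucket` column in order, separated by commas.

T5, T5, T5, T5, T5, T5, T5, T2, T5, T5, T5, T5, T0

call_id=1: line < 2 OR disposition <> 'wrong_num' → T5
call_id=2: line < 2 OR disposition <> 'wrong_num' → T5
call_id=3: line < 2 OR disposition <> 'wrong_num' → T5
call_id=4: line < 2 OR disposition <> 'wrong_num' → T5
call_id=5: line < 2 OR disposition <> 'wrong_num' → T5
call_id=6: line < 2 OR disposition <> 'wrong_num' → T5
call_id=7: line < 2 OR disposition <> 'wrong_num' → T5
call_id=8: ELSE → T2
call_id=9: line < 2 OR disposition <> 'wrong_num' → T5
call_id=10: line < 2 OR disposition <> 'wrong_num' → T5
call_id=11: line < 2 OR disposition <> 'wrong_num' → T5
call_id=12: line < 2 OR disposition <> 'wrong_num' → T5
call_id=13: line < 4 AND duration_s >= 823 → T0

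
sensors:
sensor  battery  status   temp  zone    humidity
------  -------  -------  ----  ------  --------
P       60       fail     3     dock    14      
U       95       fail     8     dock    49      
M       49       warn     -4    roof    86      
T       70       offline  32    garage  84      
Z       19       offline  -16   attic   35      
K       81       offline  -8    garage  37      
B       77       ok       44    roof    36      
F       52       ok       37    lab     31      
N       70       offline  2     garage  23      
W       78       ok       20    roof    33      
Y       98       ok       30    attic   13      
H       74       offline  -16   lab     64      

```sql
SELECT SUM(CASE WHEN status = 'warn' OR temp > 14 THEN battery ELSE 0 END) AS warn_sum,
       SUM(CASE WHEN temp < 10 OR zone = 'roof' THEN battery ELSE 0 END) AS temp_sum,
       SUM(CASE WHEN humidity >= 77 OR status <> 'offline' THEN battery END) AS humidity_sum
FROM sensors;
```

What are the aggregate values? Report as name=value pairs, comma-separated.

[warn_sum: status = 'warn' OR temp > 14]
sensor=P: ✗
sensor=U: ✗
sensor=M: ✓ → 49
sensor=T: ✓ → 70
sensor=Z: ✗
sensor=K: ✗
sensor=B: ✓ → 77
sensor=F: ✓ → 52
sensor=N: ✗
sensor=W: ✓ → 78
sensor=Y: ✓ → 98
sensor=H: ✗
warn_sum = 49 + 70 + 77 + 52 + 78 + 98 = 424
—
[temp_sum: temp < 10 OR zone = 'roof']
sensor=P: ✓ → 60
sensor=U: ✓ → 95
sensor=M: ✓ → 49
sensor=T: ✗
sensor=Z: ✓ → 19
sensor=K: ✓ → 81
sensor=B: ✓ → 77
sensor=F: ✗
sensor=N: ✓ → 70
sensor=W: ✓ → 78
sensor=Y: ✗
sensor=H: ✓ → 74
temp_sum = 60 + 95 + 49 + 19 + 81 + 77 + 70 + 78 + 74 = 603
—
[humidity_sum: humidity >= 77 OR status <> 'offline']
sensor=P: ✓ → 60
sensor=U: ✓ → 95
sensor=M: ✓ → 49
sensor=T: ✓ → 70
sensor=Z: ✗
sensor=K: ✗
sensor=B: ✓ → 77
sensor=F: ✓ → 52
sensor=N: ✗
sensor=W: ✓ → 78
sensor=Y: ✓ → 98
sensor=H: ✗
humidity_sum = 60 + 95 + 49 + 70 + 77 + 52 + 78 + 98 = 579

warn_sum=424, temp_sum=603, humidity_sum=579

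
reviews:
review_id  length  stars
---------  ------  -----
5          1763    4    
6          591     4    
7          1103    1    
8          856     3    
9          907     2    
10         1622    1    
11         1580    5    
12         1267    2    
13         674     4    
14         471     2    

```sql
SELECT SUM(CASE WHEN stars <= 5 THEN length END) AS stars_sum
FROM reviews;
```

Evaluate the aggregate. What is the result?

10834

review_id=5: ✓ → 1763
review_id=6: ✓ → 591
review_id=7: ✓ → 1103
review_id=8: ✓ → 856
review_id=9: ✓ → 907
review_id=10: ✓ → 1622
review_id=11: ✓ → 1580
review_id=12: ✓ → 1267
review_id=13: ✓ → 674
review_id=14: ✓ → 471
stars_sum = 1763 + 591 + 1103 + 856 + 907 + 1622 + 1580 + 1267 + 674 + 471 = 10834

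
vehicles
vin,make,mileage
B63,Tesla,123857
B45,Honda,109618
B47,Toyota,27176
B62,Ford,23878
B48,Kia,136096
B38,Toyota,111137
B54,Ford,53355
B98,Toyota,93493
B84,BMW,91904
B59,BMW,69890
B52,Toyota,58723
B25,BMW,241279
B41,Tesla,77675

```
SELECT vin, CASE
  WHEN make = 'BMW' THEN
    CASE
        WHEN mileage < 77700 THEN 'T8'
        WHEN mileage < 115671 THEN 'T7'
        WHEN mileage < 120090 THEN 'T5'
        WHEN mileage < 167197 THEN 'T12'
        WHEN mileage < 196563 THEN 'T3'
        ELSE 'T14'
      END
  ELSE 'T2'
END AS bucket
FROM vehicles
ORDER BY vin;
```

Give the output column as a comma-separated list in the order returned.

vin=B25: make='BMW' → inner[ELSE] → T14
vin=B38: make='Toyota' → outer ELSE → T2
vin=B41: make='Tesla' → outer ELSE → T2
vin=B45: make='Honda' → outer ELSE → T2
vin=B47: make='Toyota' → outer ELSE → T2
vin=B48: make='Kia' → outer ELSE → T2
vin=B52: make='Toyota' → outer ELSE → T2
vin=B54: make='Ford' → outer ELSE → T2
vin=B59: make='BMW' → inner[mileage < 77700] → T8
vin=B62: make='Ford' → outer ELSE → T2
vin=B63: make='Tesla' → outer ELSE → T2
vin=B84: make='BMW' → inner[mileage < 115671] → T7
vin=B98: make='Toyota' → outer ELSE → T2

T14, T2, T2, T2, T2, T2, T2, T2, T8, T2, T2, T7, T2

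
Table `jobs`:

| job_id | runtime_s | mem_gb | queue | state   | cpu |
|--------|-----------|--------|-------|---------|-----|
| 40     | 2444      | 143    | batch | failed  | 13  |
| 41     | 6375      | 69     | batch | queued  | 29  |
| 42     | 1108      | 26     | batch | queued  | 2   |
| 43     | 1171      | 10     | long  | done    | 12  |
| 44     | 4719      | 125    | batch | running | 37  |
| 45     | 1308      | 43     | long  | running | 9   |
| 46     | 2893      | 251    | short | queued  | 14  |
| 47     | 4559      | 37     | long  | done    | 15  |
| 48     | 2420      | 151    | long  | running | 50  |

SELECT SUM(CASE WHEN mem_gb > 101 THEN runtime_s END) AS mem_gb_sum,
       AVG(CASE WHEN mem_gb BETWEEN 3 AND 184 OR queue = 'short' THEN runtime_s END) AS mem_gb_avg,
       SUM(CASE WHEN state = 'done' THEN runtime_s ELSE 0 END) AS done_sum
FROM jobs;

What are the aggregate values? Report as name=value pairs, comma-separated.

[mem_gb_sum: mem_gb > 101]
job_id=40: ✓ → 2444
job_id=41: ✗
job_id=42: ✗
job_id=43: ✗
job_id=44: ✓ → 4719
job_id=45: ✗
job_id=46: ✓ → 2893
job_id=47: ✗
job_id=48: ✓ → 2420
mem_gb_sum = 2444 + 4719 + 2893 + 2420 = 12476
—
[mem_gb_avg: mem_gb BETWEEN 3 AND 184 OR queue = 'short']
job_id=40: ✓ → 2444
job_id=41: ✓ → 6375
job_id=42: ✓ → 1108
job_id=43: ✓ → 1171
job_id=44: ✓ → 4719
job_id=45: ✓ → 1308
job_id=46: ✓ → 2893
job_id=47: ✓ → 4559
job_id=48: ✓ → 2420
mem_gb_avg = (2444 + 6375 + 1108 + 1171 + 4719 + 1308 + 2893 + 4559 + 2420) / 9 = 2999.6666666667
—
[done_sum: state = 'done']
job_id=40: ✗
job_id=41: ✗
job_id=42: ✗
job_id=43: ✓ → 1171
job_id=44: ✗
job_id=45: ✗
job_id=46: ✗
job_id=47: ✓ → 4559
job_id=48: ✗
done_sum = 1171 + 4559 = 5730

mem_gb_sum=12476, mem_gb_avg=2999.6666666667, done_sum=5730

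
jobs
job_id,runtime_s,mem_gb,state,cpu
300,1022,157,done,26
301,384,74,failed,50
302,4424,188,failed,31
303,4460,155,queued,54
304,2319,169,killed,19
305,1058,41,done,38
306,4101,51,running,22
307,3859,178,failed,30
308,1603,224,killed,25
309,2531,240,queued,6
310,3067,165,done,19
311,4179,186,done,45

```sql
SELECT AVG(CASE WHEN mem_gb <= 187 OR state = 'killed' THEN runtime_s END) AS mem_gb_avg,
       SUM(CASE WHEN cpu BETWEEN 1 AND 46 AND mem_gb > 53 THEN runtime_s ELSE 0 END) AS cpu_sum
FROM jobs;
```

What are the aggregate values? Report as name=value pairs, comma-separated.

[mem_gb_avg: mem_gb <= 187 OR state = 'killed']
job_id=300: ✓ → 1022
job_id=301: ✓ → 384
job_id=302: ✗
job_id=303: ✓ → 4460
job_id=304: ✓ → 2319
job_id=305: ✓ → 1058
job_id=306: ✓ → 4101
job_id=307: ✓ → 3859
job_id=308: ✓ → 1603
job_id=309: ✗
job_id=310: ✓ → 3067
job_id=311: ✓ → 4179
mem_gb_avg = (1022 + 384 + 4460 + 2319 + 1058 + 4101 + 3859 + 1603 + 3067 + 4179) / 10 = 2605.2
—
[cpu_sum: cpu BETWEEN 1 AND 46 AND mem_gb > 53]
job_id=300: ✓ → 1022
job_id=301: ✗
job_id=302: ✓ → 4424
job_id=303: ✗
job_id=304: ✓ → 2319
job_id=305: ✗
job_id=306: ✗
job_id=307: ✓ → 3859
job_id=308: ✓ → 1603
job_id=309: ✓ → 2531
job_id=310: ✓ → 3067
job_id=311: ✓ → 4179
cpu_sum = 1022 + 4424 + 2319 + 3859 + 1603 + 2531 + 3067 + 4179 = 23004

mem_gb_avg=2605.2, cpu_sum=23004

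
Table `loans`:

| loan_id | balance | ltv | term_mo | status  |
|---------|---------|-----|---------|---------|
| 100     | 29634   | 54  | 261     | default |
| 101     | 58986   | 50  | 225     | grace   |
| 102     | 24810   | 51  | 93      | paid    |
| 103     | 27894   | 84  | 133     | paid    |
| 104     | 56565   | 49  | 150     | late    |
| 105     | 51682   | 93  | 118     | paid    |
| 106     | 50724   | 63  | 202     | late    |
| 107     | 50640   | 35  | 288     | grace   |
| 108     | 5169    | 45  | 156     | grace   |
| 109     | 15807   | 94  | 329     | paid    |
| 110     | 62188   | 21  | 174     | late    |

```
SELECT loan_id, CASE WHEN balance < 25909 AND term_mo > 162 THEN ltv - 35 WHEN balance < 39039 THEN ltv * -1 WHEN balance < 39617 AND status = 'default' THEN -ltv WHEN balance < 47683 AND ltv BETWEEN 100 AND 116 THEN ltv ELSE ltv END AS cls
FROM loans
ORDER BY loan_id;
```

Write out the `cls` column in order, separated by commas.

loan_id=100: balance < 39039 → -54
loan_id=101: ELSE → 50
loan_id=102: balance < 39039 → -51
loan_id=103: balance < 39039 → -84
loan_id=104: ELSE → 49
loan_id=105: ELSE → 93
loan_id=106: ELSE → 63
loan_id=107: ELSE → 35
loan_id=108: balance < 39039 → -45
loan_id=109: balance < 25909 AND term_mo > 162 → 59
loan_id=110: ELSE → 21

-54, 50, -51, -84, 49, 93, 63, 35, -45, 59, 21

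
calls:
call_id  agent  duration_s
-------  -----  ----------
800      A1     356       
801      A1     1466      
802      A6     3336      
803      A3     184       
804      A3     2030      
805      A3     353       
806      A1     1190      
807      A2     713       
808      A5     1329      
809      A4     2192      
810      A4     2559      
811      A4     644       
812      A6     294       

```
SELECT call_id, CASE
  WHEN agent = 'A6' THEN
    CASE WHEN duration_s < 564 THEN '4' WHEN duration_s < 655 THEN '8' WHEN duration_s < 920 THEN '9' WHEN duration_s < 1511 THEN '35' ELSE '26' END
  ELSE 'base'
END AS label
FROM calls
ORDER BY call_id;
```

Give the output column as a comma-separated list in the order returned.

call_id=800: agent='A1' → outer ELSE → base
call_id=801: agent='A1' → outer ELSE → base
call_id=802: agent='A6' → inner[ELSE] → 26
call_id=803: agent='A3' → outer ELSE → base
call_id=804: agent='A3' → outer ELSE → base
call_id=805: agent='A3' → outer ELSE → base
call_id=806: agent='A1' → outer ELSE → base
call_id=807: agent='A2' → outer ELSE → base
call_id=808: agent='A5' → outer ELSE → base
call_id=809: agent='A4' → outer ELSE → base
call_id=810: agent='A4' → outer ELSE → base
call_id=811: agent='A4' → outer ELSE → base
call_id=812: agent='A6' → inner[duration_s < 564] → 4

base, base, 26, base, base, base, base, base, base, base, base, base, 4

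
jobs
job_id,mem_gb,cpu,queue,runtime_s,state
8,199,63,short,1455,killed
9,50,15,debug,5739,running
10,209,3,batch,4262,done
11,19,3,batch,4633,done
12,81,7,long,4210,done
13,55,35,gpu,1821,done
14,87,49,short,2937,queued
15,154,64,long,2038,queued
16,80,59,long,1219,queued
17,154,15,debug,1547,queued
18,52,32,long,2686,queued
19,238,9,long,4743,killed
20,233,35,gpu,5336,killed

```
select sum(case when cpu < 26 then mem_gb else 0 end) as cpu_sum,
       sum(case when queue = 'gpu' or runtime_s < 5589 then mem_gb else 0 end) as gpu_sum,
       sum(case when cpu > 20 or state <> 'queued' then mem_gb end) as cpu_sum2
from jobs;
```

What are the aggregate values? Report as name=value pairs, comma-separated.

cpu_sum=751, gpu_sum=1561, cpu_sum2=1457

[cpu_sum: cpu < 26]
job_id=8: ✗
job_id=9: ✓ → 50
job_id=10: ✓ → 209
job_id=11: ✓ → 19
job_id=12: ✓ → 81
job_id=13: ✗
job_id=14: ✗
job_id=15: ✗
job_id=16: ✗
job_id=17: ✓ → 154
job_id=18: ✗
job_id=19: ✓ → 238
job_id=20: ✗
cpu_sum = 50 + 209 + 19 + 81 + 154 + 238 = 751
—
[gpu_sum: queue = 'gpu' or runtime_s < 5589]
job_id=8: ✓ → 199
job_id=9: ✗
job_id=10: ✓ → 209
job_id=11: ✓ → 19
job_id=12: ✓ → 81
job_id=13: ✓ → 55
job_id=14: ✓ → 87
job_id=15: ✓ → 154
job_id=16: ✓ → 80
job_id=17: ✓ → 154
job_id=18: ✓ → 52
job_id=19: ✓ → 238
job_id=20: ✓ → 233
gpu_sum = 199 + 209 + 19 + 81 + 55 + 87 + 154 + 80 + 154 + 52 + 238 + 233 = 1561
—
[cpu_sum2: cpu > 20 or state <> 'queued']
job_id=8: ✓ → 199
job_id=9: ✓ → 50
job_id=10: ✓ → 209
job_id=11: ✓ → 19
job_id=12: ✓ → 81
job_id=13: ✓ → 55
job_id=14: ✓ → 87
job_id=15: ✓ → 154
job_id=16: ✓ → 80
job_id=17: ✗
job_id=18: ✓ → 52
job_id=19: ✓ → 238
job_id=20: ✓ → 233
cpu_sum2 = 199 + 50 + 209 + 19 + 81 + 55 + 87 + 154 + 80 + 52 + 238 + 233 = 1457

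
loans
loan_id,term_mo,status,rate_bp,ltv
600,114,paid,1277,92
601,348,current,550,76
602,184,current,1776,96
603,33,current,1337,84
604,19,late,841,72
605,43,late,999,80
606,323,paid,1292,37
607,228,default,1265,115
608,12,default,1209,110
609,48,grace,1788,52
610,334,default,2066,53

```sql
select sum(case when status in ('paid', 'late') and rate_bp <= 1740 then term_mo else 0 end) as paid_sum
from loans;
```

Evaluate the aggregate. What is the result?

499

loan_id=600: ✓ → 114
loan_id=601: ✗
loan_id=602: ✗
loan_id=603: ✗
loan_id=604: ✓ → 19
loan_id=605: ✓ → 43
loan_id=606: ✓ → 323
loan_id=607: ✗
loan_id=608: ✗
loan_id=609: ✗
loan_id=610: ✗
paid_sum = 114 + 19 + 43 + 323 = 499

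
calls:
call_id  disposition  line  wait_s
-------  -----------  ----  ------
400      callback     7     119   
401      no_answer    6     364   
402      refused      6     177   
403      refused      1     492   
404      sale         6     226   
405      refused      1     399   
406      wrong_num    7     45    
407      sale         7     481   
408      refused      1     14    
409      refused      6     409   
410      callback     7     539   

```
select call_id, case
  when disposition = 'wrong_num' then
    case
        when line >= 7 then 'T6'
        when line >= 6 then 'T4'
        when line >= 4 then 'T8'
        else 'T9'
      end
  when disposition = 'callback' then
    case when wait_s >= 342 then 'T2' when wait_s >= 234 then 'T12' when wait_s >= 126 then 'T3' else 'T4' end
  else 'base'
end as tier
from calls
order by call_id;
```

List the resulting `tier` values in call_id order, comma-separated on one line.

call_id=400: disposition='callback' → inner[ELSE] → T4
call_id=401: disposition='no_answer' → outer ELSE → base
call_id=402: disposition='refused' → outer ELSE → base
call_id=403: disposition='refused' → outer ELSE → base
call_id=404: disposition='sale' → outer ELSE → base
call_id=405: disposition='refused' → outer ELSE → base
call_id=406: disposition='wrong_num' → inner[line >= 7] → T6
call_id=407: disposition='sale' → outer ELSE → base
call_id=408: disposition='refused' → outer ELSE → base
call_id=409: disposition='refused' → outer ELSE → base
call_id=410: disposition='callback' → inner[wait_s >= 342] → T2

T4, base, base, base, base, base, T6, base, base, base, T2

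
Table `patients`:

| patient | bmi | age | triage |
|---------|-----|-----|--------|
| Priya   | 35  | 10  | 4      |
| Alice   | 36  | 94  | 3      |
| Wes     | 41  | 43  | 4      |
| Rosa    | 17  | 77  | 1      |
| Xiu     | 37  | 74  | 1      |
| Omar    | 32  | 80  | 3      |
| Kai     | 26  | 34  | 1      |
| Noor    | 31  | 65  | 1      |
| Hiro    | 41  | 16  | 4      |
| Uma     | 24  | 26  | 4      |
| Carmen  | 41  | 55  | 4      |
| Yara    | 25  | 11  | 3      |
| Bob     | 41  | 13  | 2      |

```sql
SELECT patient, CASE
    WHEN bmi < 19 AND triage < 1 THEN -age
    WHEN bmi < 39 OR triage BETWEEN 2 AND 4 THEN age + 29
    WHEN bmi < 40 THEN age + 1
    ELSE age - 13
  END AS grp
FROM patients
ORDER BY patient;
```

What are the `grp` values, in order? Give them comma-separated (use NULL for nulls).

patient=Alice: bmi < 39 OR triage BETWEEN 2 AND 4 → 123
patient=Bob: bmi < 39 OR triage BETWEEN 2 AND 4 → 42
patient=Carmen: bmi < 39 OR triage BETWEEN 2 AND 4 → 84
patient=Hiro: bmi < 39 OR triage BETWEEN 2 AND 4 → 45
patient=Kai: bmi < 39 OR triage BETWEEN 2 AND 4 → 63
patient=Noor: bmi < 39 OR triage BETWEEN 2 AND 4 → 94
patient=Omar: bmi < 39 OR triage BETWEEN 2 AND 4 → 109
patient=Priya: bmi < 39 OR triage BETWEEN 2 AND 4 → 39
patient=Rosa: bmi < 39 OR triage BETWEEN 2 AND 4 → 106
patient=Uma: bmi < 39 OR triage BETWEEN 2 AND 4 → 55
patient=Wes: bmi < 39 OR triage BETWEEN 2 AND 4 → 72
patient=Xiu: bmi < 39 OR triage BETWEEN 2 AND 4 → 103
patient=Yara: bmi < 39 OR triage BETWEEN 2 AND 4 → 40

123, 42, 84, 45, 63, 94, 109, 39, 106, 55, 72, 103, 40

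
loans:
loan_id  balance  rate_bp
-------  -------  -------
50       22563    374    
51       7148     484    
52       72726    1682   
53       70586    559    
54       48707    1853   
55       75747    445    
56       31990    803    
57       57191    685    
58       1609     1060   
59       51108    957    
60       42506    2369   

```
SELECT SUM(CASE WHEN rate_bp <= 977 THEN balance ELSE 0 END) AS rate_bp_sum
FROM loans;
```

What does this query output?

316333

loan_id=50: ✓ → 22563
loan_id=51: ✓ → 7148
loan_id=52: ✗
loan_id=53: ✓ → 70586
loan_id=54: ✗
loan_id=55: ✓ → 75747
loan_id=56: ✓ → 31990
loan_id=57: ✓ → 57191
loan_id=58: ✗
loan_id=59: ✓ → 51108
loan_id=60: ✗
rate_bp_sum = 22563 + 7148 + 70586 + 75747 + 31990 + 57191 + 51108 = 316333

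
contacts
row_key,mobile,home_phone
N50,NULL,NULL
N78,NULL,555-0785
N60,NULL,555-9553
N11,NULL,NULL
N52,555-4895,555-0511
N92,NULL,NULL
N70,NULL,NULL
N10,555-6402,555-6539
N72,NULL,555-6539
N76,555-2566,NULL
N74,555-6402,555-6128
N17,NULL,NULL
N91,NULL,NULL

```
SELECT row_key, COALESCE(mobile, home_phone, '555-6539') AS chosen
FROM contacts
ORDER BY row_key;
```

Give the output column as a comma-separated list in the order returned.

row_key=N10: mobile=555-6402 → 555-6402
row_key=N11: mobile=NULL, home_phone=NULL, → literal 555-6539 → 555-6539
row_key=N17: mobile=NULL, home_phone=NULL, → literal 555-6539 → 555-6539
row_key=N50: mobile=NULL, home_phone=NULL, → literal 555-6539 → 555-6539
row_key=N52: mobile=555-4895 → 555-4895
row_key=N60: mobile=NULL, home_phone=555-9553 → 555-9553
row_key=N70: mobile=NULL, home_phone=NULL, → literal 555-6539 → 555-6539
row_key=N72: mobile=NULL, home_phone=555-6539 → 555-6539
row_key=N74: mobile=555-6402 → 555-6402
row_key=N76: mobile=555-2566 → 555-2566
row_key=N78: mobile=NULL, home_phone=555-0785 → 555-0785
row_key=N91: mobile=NULL, home_phone=NULL, → literal 555-6539 → 555-6539
row_key=N92: mobile=NULL, home_phone=NULL, → literal 555-6539 → 555-6539

555-6402, 555-6539, 555-6539, 555-6539, 555-4895, 555-9553, 555-6539, 555-6539, 555-6402, 555-2566, 555-0785, 555-6539, 555-6539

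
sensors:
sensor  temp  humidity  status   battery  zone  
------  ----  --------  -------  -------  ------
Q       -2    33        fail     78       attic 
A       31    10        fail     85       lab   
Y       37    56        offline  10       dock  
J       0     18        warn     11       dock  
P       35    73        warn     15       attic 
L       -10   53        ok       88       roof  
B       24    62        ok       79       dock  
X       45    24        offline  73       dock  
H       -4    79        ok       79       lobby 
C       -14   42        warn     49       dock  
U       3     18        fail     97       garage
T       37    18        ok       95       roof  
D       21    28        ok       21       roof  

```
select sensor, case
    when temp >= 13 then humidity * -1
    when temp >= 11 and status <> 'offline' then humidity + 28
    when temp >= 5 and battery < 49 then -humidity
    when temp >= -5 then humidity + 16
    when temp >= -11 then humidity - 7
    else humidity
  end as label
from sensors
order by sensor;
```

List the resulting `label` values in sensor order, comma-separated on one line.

sensor=A: temp >= 13 → -10
sensor=B: temp >= 13 → -62
sensor=C: ELSE → 42
sensor=D: temp >= 13 → -28
sensor=H: temp >= -5 → 95
sensor=J: temp >= -5 → 34
sensor=L: temp >= -11 → 46
sensor=P: temp >= 13 → -73
sensor=Q: temp >= -5 → 49
sensor=T: temp >= 13 → -18
sensor=U: temp >= -5 → 34
sensor=X: temp >= 13 → -24
sensor=Y: temp >= 13 → -56

-10, -62, 42, -28, 95, 34, 46, -73, 49, -18, 34, -24, -56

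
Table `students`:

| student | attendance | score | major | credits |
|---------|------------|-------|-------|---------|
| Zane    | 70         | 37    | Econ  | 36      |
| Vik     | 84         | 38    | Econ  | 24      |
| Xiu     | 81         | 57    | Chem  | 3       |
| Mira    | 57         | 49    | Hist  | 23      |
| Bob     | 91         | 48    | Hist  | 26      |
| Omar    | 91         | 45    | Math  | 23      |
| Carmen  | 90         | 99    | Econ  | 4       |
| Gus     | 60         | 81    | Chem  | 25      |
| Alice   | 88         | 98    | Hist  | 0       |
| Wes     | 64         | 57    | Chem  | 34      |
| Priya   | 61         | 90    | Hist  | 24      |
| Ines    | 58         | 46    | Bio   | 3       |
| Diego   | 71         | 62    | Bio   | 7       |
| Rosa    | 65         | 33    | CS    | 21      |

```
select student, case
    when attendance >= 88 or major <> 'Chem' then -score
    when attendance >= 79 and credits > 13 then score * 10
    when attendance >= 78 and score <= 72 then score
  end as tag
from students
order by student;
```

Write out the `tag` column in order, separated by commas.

-98, -48, -99, -62, NULL, -46, -49, -45, -90, -33, -38, NULL, 57, -37

student=Alice: attendance >= 88 or major <> 'Chem' → -98
student=Bob: attendance >= 88 or major <> 'Chem' → -48
student=Carmen: attendance >= 88 or major <> 'Chem' → -99
student=Diego: attendance >= 88 or major <> 'Chem' → -62
student=Gus: (no match → NULL) → NULL
student=Ines: attendance >= 88 or major <> 'Chem' → -46
student=Mira: attendance >= 88 or major <> 'Chem' → -49
student=Omar: attendance >= 88 or major <> 'Chem' → -45
student=Priya: attendance >= 88 or major <> 'Chem' → -90
student=Rosa: attendance >= 88 or major <> 'Chem' → -33
student=Vik: attendance >= 88 or major <> 'Chem' → -38
student=Wes: (no match → NULL) → NULL
student=Xiu: attendance >= 78 and score <= 72 → 57
student=Zane: attendance >= 88 or major <> 'Chem' → -37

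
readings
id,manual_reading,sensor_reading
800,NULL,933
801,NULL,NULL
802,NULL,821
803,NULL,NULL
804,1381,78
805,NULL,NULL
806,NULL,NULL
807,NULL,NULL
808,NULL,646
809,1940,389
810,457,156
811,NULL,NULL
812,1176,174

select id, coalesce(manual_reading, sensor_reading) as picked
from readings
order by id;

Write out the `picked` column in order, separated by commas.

id=800: manual_reading=NULL, sensor_reading=933 → 933
id=801: manual_reading=NULL, sensor_reading=NULL (all NULL) → NULL
id=802: manual_reading=NULL, sensor_reading=821 → 821
id=803: manual_reading=NULL, sensor_reading=NULL (all NULL) → NULL
id=804: manual_reading=1381 → 1381
id=805: manual_reading=NULL, sensor_reading=NULL (all NULL) → NULL
id=806: manual_reading=NULL, sensor_reading=NULL (all NULL) → NULL
id=807: manual_reading=NULL, sensor_reading=NULL (all NULL) → NULL
id=808: manual_reading=NULL, sensor_reading=646 → 646
id=809: manual_reading=1940 → 1940
id=810: manual_reading=457 → 457
id=811: manual_reading=NULL, sensor_reading=NULL (all NULL) → NULL
id=812: manual_reading=1176 → 1176

933, NULL, 821, NULL, 1381, NULL, NULL, NULL, 646, 1940, 457, NULL, 1176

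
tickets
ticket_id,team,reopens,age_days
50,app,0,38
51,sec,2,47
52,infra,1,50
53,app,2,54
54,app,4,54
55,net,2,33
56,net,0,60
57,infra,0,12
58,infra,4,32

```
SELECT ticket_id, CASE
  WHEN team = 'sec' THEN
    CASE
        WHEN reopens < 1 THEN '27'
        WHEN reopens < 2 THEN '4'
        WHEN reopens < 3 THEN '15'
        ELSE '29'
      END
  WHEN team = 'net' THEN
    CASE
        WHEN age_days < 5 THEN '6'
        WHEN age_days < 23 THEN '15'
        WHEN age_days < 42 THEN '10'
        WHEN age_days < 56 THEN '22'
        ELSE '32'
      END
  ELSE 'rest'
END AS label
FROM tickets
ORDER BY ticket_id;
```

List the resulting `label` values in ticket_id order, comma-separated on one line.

rest, 15, rest, rest, rest, 10, 32, rest, rest

ticket_id=50: team='app' → outer ELSE → rest
ticket_id=51: team='sec' → inner[reopens < 3] → 15
ticket_id=52: team='infra' → outer ELSE → rest
ticket_id=53: team='app' → outer ELSE → rest
ticket_id=54: team='app' → outer ELSE → rest
ticket_id=55: team='net' → inner[age_days < 42] → 10
ticket_id=56: team='net' → inner[ELSE] → 32
ticket_id=57: team='infra' → outer ELSE → rest
ticket_id=58: team='infra' → outer ELSE → rest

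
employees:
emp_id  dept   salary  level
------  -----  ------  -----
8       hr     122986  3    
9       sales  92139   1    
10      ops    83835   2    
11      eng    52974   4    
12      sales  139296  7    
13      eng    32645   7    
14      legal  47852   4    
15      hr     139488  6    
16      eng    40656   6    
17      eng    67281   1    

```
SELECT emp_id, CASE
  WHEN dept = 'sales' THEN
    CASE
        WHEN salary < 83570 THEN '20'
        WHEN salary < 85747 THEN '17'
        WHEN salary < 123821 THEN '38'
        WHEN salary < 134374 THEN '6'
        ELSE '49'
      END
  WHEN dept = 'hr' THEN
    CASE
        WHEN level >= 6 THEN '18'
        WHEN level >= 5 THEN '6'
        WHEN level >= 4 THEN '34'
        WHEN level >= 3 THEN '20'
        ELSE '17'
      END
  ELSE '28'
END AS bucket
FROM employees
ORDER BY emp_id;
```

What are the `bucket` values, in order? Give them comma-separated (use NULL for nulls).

20, 38, 28, 28, 49, 28, 28, 18, 28, 28

emp_id=8: dept='hr' → inner[level >= 3] → 20
emp_id=9: dept='sales' → inner[salary < 123821] → 38
emp_id=10: dept='ops' → outer ELSE → 28
emp_id=11: dept='eng' → outer ELSE → 28
emp_id=12: dept='sales' → inner[ELSE] → 49
emp_id=13: dept='eng' → outer ELSE → 28
emp_id=14: dept='legal' → outer ELSE → 28
emp_id=15: dept='hr' → inner[level >= 6] → 18
emp_id=16: dept='eng' → outer ELSE → 28
emp_id=17: dept='eng' → outer ELSE → 28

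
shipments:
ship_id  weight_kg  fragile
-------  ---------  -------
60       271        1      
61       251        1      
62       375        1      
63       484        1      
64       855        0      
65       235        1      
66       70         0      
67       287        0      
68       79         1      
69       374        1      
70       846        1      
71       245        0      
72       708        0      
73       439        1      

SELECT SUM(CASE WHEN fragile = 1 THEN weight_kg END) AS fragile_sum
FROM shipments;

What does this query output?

3354

ship_id=60: ✓ → 271
ship_id=61: ✓ → 251
ship_id=62: ✓ → 375
ship_id=63: ✓ → 484
ship_id=64: ✗
ship_id=65: ✓ → 235
ship_id=66: ✗
ship_id=67: ✗
ship_id=68: ✓ → 79
ship_id=69: ✓ → 374
ship_id=70: ✓ → 846
ship_id=71: ✗
ship_id=72: ✗
ship_id=73: ✓ → 439
fragile_sum = 271 + 251 + 375 + 484 + 235 + 79 + 374 + 846 + 439 = 3354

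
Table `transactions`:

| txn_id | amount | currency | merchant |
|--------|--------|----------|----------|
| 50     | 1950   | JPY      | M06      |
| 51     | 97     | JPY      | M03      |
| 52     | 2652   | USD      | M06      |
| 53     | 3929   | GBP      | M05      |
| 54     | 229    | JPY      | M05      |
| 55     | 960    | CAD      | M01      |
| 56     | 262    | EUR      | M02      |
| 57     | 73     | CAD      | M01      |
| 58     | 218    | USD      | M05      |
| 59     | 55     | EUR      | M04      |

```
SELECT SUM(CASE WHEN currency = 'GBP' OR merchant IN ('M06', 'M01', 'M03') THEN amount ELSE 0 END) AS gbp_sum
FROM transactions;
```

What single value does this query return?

txn_id=50: ✓ → 1950
txn_id=51: ✓ → 97
txn_id=52: ✓ → 2652
txn_id=53: ✓ → 3929
txn_id=54: ✗
txn_id=55: ✓ → 960
txn_id=56: ✗
txn_id=57: ✓ → 73
txn_id=58: ✗
txn_id=59: ✗
gbp_sum = 1950 + 97 + 2652 + 3929 + 960 + 73 = 9661

9661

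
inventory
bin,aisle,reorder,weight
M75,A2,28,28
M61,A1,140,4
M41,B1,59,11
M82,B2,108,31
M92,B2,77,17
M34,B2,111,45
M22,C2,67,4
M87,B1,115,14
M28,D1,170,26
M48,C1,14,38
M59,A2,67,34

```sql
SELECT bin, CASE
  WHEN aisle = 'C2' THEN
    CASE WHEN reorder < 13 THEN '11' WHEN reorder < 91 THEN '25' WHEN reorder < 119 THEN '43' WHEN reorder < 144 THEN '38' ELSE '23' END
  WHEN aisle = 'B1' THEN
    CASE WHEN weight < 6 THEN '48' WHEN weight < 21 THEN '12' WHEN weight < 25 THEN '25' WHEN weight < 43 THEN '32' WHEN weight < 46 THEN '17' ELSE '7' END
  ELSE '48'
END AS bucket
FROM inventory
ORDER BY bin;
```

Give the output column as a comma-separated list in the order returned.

bin=M22: aisle='C2' → inner[reorder < 91] → 25
bin=M28: aisle='D1' → outer ELSE → 48
bin=M34: aisle='B2' → outer ELSE → 48
bin=M41: aisle='B1' → inner[weight < 21] → 12
bin=M48: aisle='C1' → outer ELSE → 48
bin=M59: aisle='A2' → outer ELSE → 48
bin=M61: aisle='A1' → outer ELSE → 48
bin=M75: aisle='A2' → outer ELSE → 48
bin=M82: aisle='B2' → outer ELSE → 48
bin=M87: aisle='B1' → inner[weight < 21] → 12
bin=M92: aisle='B2' → outer ELSE → 48

25, 48, 48, 12, 48, 48, 48, 48, 48, 12, 48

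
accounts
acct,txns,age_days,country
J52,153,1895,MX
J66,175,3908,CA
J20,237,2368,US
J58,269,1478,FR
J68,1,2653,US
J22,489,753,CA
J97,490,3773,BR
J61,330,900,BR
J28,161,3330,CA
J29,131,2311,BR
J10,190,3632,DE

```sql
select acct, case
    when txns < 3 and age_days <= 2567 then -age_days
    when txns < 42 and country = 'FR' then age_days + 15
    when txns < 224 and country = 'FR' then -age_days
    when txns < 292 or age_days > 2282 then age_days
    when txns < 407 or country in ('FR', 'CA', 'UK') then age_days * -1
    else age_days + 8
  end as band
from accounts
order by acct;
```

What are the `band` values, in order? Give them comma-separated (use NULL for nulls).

3632, 2368, -753, 3330, 2311, 1895, 1478, -900, 3908, 2653, 3773

acct=J10: txns < 292 or age_days > 2282 → 3632
acct=J20: txns < 292 or age_days > 2282 → 2368
acct=J22: txns < 407 or country in ('FR', 'CA', 'UK') → -753
acct=J28: txns < 292 or age_days > 2282 → 3330
acct=J29: txns < 292 or age_days > 2282 → 2311
acct=J52: txns < 292 or age_days > 2282 → 1895
acct=J58: txns < 292 or age_days > 2282 → 1478
acct=J61: txns < 407 or country in ('FR', 'CA', 'UK') → -900
acct=J66: txns < 292 or age_days > 2282 → 3908
acct=J68: txns < 292 or age_days > 2282 → 2653
acct=J97: txns < 292 or age_days > 2282 → 3773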